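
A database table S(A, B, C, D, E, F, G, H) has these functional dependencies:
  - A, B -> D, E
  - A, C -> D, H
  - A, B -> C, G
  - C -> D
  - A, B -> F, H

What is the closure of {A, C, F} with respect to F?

{A, C, D, F, H}

Start with {A, C, F}.
A, C -> D, H applies; add {D, H} → now {A, C, D, F, H}.
No further FD applies.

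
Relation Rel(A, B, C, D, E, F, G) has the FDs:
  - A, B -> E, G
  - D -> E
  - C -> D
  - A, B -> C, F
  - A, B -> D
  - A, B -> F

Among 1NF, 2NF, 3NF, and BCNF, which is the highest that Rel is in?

Candidate key: {A, B}. Prime attributes: {A, B}.
For D -> E we have {D}⁺ = {D, E}; {D} is not a superkey, so BCNF fails.
D -> E determines the non-prime attribute {E} from a non-superkey — 3NF is violated.
Checking every proper subset of each key, none determines a non-prime attribute — 2NF is satisfied.

2NF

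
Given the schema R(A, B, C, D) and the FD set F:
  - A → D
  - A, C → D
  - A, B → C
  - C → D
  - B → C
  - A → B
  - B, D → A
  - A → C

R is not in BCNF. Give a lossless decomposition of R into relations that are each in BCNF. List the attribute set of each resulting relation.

Candidate keys of the original relation: {A}, {B}.
In {A, B, C, D}, {C} is not a superkey ({C}⁺ restricted to this set is {C, D}), so split on C → D into {C, D} and {A, B, C}.
{C, D} is in BCNF.
{A, B, C} is in BCNF.

{A, B, C}; {C, D}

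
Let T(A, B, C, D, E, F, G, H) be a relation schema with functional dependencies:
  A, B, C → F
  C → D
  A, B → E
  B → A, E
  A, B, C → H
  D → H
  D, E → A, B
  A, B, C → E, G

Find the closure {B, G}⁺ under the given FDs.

Start with {B, G}.
B → A, E applies; add {A, E} → now {A, B, E, G}.
No further FD applies.

{A, B, E, G}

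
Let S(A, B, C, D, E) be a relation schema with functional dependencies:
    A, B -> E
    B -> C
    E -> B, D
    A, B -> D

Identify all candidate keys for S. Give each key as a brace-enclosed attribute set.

Attributes never on any right-hand side: {A} — every candidate key must contain it.
{A, B} is a candidate key since {A, B}⁺ = {A, B, C, D, E} covers every attribute.
{A, E} is a candidate key since {A, E}⁺ = {A, B, C, D, E} covers every attribute.
These are minimal and exhaustive — every other superkey contains one of them.

{A, B}, {A, E}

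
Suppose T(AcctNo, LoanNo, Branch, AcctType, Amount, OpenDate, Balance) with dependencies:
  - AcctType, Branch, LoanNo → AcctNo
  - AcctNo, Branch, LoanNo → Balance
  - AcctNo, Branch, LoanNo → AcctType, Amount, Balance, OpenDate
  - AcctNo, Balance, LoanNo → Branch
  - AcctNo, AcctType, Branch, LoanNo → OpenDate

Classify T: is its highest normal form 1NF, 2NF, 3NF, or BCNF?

BCNF

Candidate keys: {AcctNo, Balance, LoanNo}, {AcctNo, Branch, LoanNo}, {AcctType, Branch, LoanNo}. Prime attributes: {AcctNo, AcctType, Balance, Branch, LoanNo}.
Each dependency's left side is a superkey — BCNF holds.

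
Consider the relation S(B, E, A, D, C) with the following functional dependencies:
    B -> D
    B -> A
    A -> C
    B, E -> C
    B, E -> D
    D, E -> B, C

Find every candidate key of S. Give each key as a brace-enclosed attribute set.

No FD produces {E}, so it must be in every candidate key.
{B, E}⁺ = {A, B, C, D, E}, which is every attribute, so {B, E} is a candidate key.
{D, E}⁺ = {A, B, C, D, E}, which is every attribute, so {D, E} is a candidate key.
Any other superkey properly contains one of these, so there are no further candidate keys.

{B, E}, {D, E}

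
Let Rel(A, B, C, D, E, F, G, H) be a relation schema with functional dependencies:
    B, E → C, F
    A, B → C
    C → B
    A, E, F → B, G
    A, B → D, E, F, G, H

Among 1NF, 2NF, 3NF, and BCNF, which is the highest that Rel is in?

3NF

Candidate keys: {A, B}, {A, C}, {A, E, F}. Prime attributes: {A, B, C, E, F}.
For B, E → C, F we have {B, E}⁺ = {B, C, E, F}; {B, E} is not a superkey, so BCNF fails.
Its right-hand attributes {C, F} are all prime, as are those of every other non-superkey FD — the relation is in 3NF.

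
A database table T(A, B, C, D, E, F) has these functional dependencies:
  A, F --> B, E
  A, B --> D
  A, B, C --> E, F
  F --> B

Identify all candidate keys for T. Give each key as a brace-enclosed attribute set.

{A, B, C}, {A, C, F}

Attributes never on any right-hand side: {A, C} — every candidate key must contain all of them.
Closure of {A, B, C} is {A, B, C, D, E, F}, the whole schema; {A, B, C} is a candidate key.
Closure of {A, C, F} is {A, B, C, D, E, F}, the whole schema; {A, C, F} is a candidate key.
Any other superkey properly contains one of these, so there are no further candidate keys.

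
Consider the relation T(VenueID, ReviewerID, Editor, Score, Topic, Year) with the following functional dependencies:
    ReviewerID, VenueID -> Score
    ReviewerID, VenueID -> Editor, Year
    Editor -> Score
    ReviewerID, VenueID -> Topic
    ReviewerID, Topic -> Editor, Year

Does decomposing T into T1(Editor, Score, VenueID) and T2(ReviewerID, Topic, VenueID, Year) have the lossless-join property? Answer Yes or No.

The shared attributes are {VenueID} and {VenueID}⁺ = {VenueID}.
T1 ⊄ {VenueID} and T2 ⊄ {VenueID}, so the split is lossy.

No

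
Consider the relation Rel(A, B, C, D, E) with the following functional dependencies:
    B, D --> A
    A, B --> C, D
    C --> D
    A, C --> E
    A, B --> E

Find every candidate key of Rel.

No FD produces {B}, so it must be in every candidate key.
Closure of {A, B} is {A, B, C, D, E}, the whole schema; {A, B} is a candidate key.
Closure of {B, C} is {A, B, C, D, E}, the whole schema; {B, C} is a candidate key.
Closure of {B, D} is {A, B, C, D, E}, the whole schema; {B, D} is a candidate key.
No proper subset of any of these is a key, and no other minimal superkey exists.

{A, B}, {B, C}, {B, D}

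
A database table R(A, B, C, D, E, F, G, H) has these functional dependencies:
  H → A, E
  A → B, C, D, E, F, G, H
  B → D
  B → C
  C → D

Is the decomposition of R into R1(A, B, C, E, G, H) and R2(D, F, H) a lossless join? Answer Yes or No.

Yes

Common attributes: {H}; their closure is {A, B, C, D, E, F, G, H}.
This includes all of R1, so the common attributes are a superkey of R1 — the join is lossless.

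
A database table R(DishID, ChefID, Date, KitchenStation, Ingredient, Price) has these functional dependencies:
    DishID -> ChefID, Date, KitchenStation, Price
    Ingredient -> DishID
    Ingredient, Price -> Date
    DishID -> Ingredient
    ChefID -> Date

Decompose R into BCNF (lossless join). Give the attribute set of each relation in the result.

{ChefID, Date}; {ChefID, DishID, Ingredient, KitchenStation, Price}

Candidate keys of the original relation: {DishID}, {Ingredient}.
Within {ChefID, Date, DishID, Ingredient, KitchenStation, Price}: {ChefID}⁺ ∩ {ChefID, Date, DishID, Ingredient, KitchenStation, Price} = {ChefID, Date}, not the whole set, so ChefID -> Date violates BCNF; decompose into {ChefID, Date} and {ChefID, DishID, Ingredient, KitchenStation, Price}.
{ChefID, Date} has no BCNF violation.
{ChefID, DishID, Ingredient, KitchenStation, Price} has no BCNF violation.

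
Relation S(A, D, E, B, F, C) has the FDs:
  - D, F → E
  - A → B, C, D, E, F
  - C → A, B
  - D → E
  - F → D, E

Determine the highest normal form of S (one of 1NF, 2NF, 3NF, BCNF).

2NF

Candidate keys: {A}, {C}. Prime attributes: {A, C}.
D, F → E: {D, F}⁺ = {D, E, F}, which is not all of the attributes, so the left side is not a superkey — BCNF is violated.
Because {E} is non-prime and the left side of D, F → E is not a superkey, the relation is not in 3NF.
All keys have size 1, which rules out partial dependencies — 2NF is satisfied.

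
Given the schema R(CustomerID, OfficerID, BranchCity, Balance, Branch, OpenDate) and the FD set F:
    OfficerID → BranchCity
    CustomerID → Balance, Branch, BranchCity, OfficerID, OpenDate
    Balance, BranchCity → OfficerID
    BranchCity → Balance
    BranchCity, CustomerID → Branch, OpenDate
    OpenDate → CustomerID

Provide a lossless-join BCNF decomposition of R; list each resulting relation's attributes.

{Balance, BranchCity, OfficerID}; {Branch, CustomerID, OfficerID, OpenDate}

Candidate keys of the original relation: {CustomerID}, {OpenDate}.
In {Balance, Branch, BranchCity, CustomerID, OfficerID, OpenDate}, {OfficerID} is not a superkey ({OfficerID}⁺ restricted to this set is {Balance, BranchCity, OfficerID}), so split on OfficerID → Balance, BranchCity into {Balance, BranchCity, OfficerID} and {Branch, CustomerID, OfficerID, OpenDate}.
{Balance, BranchCity, OfficerID} is in BCNF.
{Branch, CustomerID, OfficerID, OpenDate} is in BCNF.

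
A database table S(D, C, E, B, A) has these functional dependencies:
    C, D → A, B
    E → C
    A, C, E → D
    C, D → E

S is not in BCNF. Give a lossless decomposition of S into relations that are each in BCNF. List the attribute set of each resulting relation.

Candidate keys of the original relation: {A, E}, {C, D}, {D, E}.
In {A, B, C, D, E}, {E} is not a superkey ({E}⁺ restricted to this set is {C, E}), so split on E → C into {C, E} and {A, B, D, E}.
{C, E} is in BCNF.
{A, B, D, E} is in BCNF.

{A, B, D, E}; {C, E}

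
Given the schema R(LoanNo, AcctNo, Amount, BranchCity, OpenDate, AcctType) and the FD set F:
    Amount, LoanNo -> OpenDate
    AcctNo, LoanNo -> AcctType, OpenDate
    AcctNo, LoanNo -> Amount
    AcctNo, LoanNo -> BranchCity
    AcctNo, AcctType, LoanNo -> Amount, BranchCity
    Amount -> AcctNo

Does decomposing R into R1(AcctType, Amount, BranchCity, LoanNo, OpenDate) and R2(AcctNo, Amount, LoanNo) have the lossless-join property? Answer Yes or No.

Yes

Common attributes: {Amount, LoanNo}; their closure is {AcctNo, AcctType, Amount, BranchCity, LoanNo, OpenDate}.
Since R1 ⊆ {AcctNo, AcctType, Amount, BranchCity, LoanNo, OpenDate}, the intersection is a superkey of R1; the decomposition is lossless.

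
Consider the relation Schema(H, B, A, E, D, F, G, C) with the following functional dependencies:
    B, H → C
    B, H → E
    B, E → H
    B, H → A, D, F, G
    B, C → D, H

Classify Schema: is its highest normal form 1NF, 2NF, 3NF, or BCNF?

Candidate keys: {B, C}, {B, E}, {B, H}. Prime attributes: {B, C, E, H}.
The left-hand side of every FD is a superkey, so BCNF is satisfied.

BCNF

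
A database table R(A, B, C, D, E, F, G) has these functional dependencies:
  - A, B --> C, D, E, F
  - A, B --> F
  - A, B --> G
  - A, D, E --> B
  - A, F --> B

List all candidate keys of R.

{A, B}, {A, D, E}, {A, F}

No FD produces {A}, so it must be in every candidate key.
Closure of {A, B} is {A, B, C, D, E, F, G}, the whole schema; {A, B} is a candidate key.
Closure of {A, F} is {A, B, C, D, E, F, G}, the whole schema; {A, F} is a candidate key.
Closure of {A, D, E} is {A, B, C, D, E, F, G}, the whole schema; {A, D, E} is a candidate key.
No proper subset of any of these is a key, and no other minimal superkey exists.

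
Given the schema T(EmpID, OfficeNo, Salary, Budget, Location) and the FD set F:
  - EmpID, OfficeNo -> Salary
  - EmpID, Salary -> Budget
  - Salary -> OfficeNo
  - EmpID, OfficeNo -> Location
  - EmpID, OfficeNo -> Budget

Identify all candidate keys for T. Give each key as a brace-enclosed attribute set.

{EmpID, OfficeNo}, {EmpID, Salary}

Attributes never on any right-hand side: {EmpID} — every candidate key must contain it.
{EmpID, OfficeNo}⁺ = {Budget, EmpID, Location, OfficeNo, Salary} — all of the relation — so {EmpID, OfficeNo} is a candidate key.
{EmpID, Salary}⁺ = {Budget, EmpID, Location, OfficeNo, Salary} — all of the relation — so {EmpID, Salary} is a candidate key.
These are minimal and exhaustive — every other superkey contains one of them.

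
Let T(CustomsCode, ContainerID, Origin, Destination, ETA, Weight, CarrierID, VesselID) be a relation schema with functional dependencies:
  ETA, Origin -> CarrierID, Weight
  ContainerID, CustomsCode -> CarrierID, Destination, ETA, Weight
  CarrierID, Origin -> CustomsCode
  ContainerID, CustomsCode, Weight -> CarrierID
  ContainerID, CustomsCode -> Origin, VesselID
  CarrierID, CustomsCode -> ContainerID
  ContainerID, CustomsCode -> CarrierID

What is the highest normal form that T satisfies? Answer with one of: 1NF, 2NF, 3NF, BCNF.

Candidate keys: {CarrierID, CustomsCode}, {CarrierID, Origin}, {ContainerID, CustomsCode}, {ETA, Origin}. Prime attributes: {CarrierID, ContainerID, CustomsCode, ETA, Origin}.
The left-hand side of every FD is a superkey, so BCNF is satisfied.

BCNF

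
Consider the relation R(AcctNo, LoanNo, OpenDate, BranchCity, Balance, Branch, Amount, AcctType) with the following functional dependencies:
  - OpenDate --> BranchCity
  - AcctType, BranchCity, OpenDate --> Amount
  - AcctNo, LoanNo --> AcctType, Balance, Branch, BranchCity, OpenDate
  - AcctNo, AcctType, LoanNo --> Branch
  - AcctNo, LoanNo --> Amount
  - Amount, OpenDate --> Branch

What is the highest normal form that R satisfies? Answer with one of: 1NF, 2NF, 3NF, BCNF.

2NF

Candidate key: {AcctNo, LoanNo}. Prime attributes: {AcctNo, LoanNo}.
OpenDate --> BranchCity breaks BCNF: {OpenDate}⁺ = {BranchCity, OpenDate}, so {OpenDate} is not a superkey.
OpenDate --> BranchCity has non-prime {BranchCity} on the right and a non-superkey on the left, so 3NF fails.
Checking every proper subset of each key, none determines a non-prime attribute — 2NF is satisfied.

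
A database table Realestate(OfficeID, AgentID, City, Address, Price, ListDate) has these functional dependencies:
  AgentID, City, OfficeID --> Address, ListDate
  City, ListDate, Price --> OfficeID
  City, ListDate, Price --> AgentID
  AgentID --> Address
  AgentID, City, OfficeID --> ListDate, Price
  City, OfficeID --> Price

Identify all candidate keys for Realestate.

{City} never appears on the right of any FD, so every key must include it.
{AgentID, City, OfficeID}⁺ = {Address, AgentID, City, ListDate, OfficeID, Price} — all of the relation — so {AgentID, City, OfficeID} is a candidate key.
{City, ListDate, OfficeID}⁺ = {Address, AgentID, City, ListDate, OfficeID, Price} — all of the relation — so {City, ListDate, OfficeID} is a candidate key.
{City, ListDate, Price}⁺ = {Address, AgentID, City, ListDate, OfficeID, Price} — all of the relation — so {City, ListDate, Price} is a candidate key.
Any other superkey properly contains one of these, so there are no further candidate keys.

{AgentID, City, OfficeID}, {City, ListDate, OfficeID}, {City, ListDate, Price}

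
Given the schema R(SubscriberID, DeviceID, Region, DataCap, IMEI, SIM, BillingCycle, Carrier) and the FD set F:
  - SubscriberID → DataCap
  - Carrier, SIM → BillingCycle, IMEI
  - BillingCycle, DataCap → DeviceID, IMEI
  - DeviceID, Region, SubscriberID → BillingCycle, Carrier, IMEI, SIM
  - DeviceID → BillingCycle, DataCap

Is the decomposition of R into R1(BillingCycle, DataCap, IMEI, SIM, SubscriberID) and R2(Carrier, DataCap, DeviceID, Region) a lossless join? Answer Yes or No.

No

Common attributes: {DataCap}; their closure is {DataCap}.
R1 ⊄ {DataCap} and R2 ⊄ {DataCap}, so the split is lossy.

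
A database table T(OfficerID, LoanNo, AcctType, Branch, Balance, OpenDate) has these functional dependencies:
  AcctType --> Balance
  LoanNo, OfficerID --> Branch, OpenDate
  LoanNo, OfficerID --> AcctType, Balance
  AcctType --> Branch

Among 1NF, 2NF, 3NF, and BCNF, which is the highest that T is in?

Candidate key: {LoanNo, OfficerID}. Prime attributes: {LoanNo, OfficerID}.
AcctType --> Balance breaks BCNF: {AcctType}⁺ = {AcctType, Balance, Branch}, so {AcctType} is not a superkey.
Because {Balance} is non-prime and the left side of AcctType --> Balance is not a superkey, the relation is not in 3NF.
No proper subset of a key has a non-prime attribute in its closure, so there is no partial dependency; 2NF holds.

2NF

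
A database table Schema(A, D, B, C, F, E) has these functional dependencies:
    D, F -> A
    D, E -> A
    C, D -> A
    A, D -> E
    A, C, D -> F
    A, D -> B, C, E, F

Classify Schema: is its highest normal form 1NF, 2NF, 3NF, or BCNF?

Candidate keys: {A, D}, {C, D}, {D, E}, {D, F}. Prime attributes: {A, C, D, E, F}.
Every FD has a superkey on the left, so the relation is in BCNF.

BCNF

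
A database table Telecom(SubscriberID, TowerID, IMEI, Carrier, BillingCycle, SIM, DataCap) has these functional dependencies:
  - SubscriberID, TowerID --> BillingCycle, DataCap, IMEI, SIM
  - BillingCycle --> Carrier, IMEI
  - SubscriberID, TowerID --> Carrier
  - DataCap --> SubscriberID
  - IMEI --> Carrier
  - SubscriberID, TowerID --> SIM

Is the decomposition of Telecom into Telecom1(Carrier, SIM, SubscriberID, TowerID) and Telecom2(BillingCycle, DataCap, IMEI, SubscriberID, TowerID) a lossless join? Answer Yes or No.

Yes

The shared attributes are {SubscriberID, TowerID} and {SubscriberID, TowerID}⁺ = {BillingCycle, Carrier, DataCap, IMEI, SIM, SubscriberID, TowerID}.
Telecom1 is contained in that closure, so Telecom1 ∩ Telecom2 --> Telecom1 holds and the join is lossless.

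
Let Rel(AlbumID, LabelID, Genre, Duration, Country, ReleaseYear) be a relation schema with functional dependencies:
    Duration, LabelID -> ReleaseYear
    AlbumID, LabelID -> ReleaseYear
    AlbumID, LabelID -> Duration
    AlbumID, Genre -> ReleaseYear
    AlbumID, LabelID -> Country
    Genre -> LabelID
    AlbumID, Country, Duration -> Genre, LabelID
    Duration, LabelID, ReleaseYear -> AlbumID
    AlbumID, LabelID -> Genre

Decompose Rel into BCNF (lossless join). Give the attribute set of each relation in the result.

Candidate keys of the original relation: {AlbumID, Country, Duration}, {AlbumID, Genre}, {AlbumID, LabelID}, {Duration, Genre}, {Duration, LabelID}.
{AlbumID, Country, Duration, Genre, LabelID, ReleaseYear}: {Genre} determines {Genre, LabelID} here but is not a superkey — split on Genre -> LabelID, giving {Genre, LabelID} and {AlbumID, Country, Duration, Genre, ReleaseYear}.
{Genre, LabelID}: every determinant is a superkey — BCNF.
{AlbumID, Country, Duration, Genre, ReleaseYear}: every determinant is a superkey — BCNF.

{AlbumID, Country, Duration, Genre, ReleaseYear}; {Genre, LabelID}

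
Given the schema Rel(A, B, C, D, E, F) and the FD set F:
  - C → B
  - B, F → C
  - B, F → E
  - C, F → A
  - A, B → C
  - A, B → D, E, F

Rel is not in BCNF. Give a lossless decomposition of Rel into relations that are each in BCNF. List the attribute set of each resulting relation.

{A, C, D, E, F}; {B, C}

Candidate keys of the original relation: {A, B}, {A, C}, {B, F}, {C, F}.
In {A, B, C, D, E, F}, {C} is not a superkey ({C}⁺ restricted to this set is {B, C}), so split on C → B into {B, C} and {A, C, D, E, F}.
{B, C}: every determinant is a superkey — BCNF.
{A, C, D, E, F}: every determinant is a superkey — BCNF.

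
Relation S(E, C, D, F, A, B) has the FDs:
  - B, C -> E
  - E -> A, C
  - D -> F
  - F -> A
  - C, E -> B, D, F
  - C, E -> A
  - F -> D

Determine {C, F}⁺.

{A, C, D, F}

Start with {C, F}.
F -> A applies; add {A} → now {A, C, F}.
F -> D applies; add {D} → now {A, C, D, F}.
No further FD applies.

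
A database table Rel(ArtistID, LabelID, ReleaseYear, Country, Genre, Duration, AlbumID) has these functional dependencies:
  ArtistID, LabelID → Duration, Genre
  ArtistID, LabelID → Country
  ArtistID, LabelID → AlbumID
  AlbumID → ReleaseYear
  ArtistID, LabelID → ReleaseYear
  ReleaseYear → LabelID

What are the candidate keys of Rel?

{ArtistID} never appears on the right of any FD, so every key must include it.
{AlbumID, ArtistID}⁺ = {AlbumID, ArtistID, Country, Duration, Genre, LabelID, ReleaseYear} — all of the relation — so {AlbumID, ArtistID} is a candidate key.
{ArtistID, LabelID}⁺ = {AlbumID, ArtistID, Country, Duration, Genre, LabelID, ReleaseYear} — all of the relation — so {ArtistID, LabelID} is a candidate key.
{ArtistID, ReleaseYear}⁺ = {AlbumID, ArtistID, Country, Duration, Genre, LabelID, ReleaseYear} — all of the relation — so {ArtistID, ReleaseYear} is a candidate key.
These are minimal and exhaustive — every other superkey contains one of them.

{AlbumID, ArtistID}, {ArtistID, LabelID}, {ArtistID, ReleaseYear}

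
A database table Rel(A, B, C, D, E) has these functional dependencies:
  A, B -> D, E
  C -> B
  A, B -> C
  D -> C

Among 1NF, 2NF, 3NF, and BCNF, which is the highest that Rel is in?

3NF

Candidate keys: {A, B}, {A, C}, {A, D}. Prime attributes: {A, B, C, D}.
For C -> B we have {C}⁺ = {B, C}; {C} is not a superkey, so BCNF fails.
But every attribute on its right side ({B}) is prime, and the same holds for every other non-superkey FD, so 3NF still holds.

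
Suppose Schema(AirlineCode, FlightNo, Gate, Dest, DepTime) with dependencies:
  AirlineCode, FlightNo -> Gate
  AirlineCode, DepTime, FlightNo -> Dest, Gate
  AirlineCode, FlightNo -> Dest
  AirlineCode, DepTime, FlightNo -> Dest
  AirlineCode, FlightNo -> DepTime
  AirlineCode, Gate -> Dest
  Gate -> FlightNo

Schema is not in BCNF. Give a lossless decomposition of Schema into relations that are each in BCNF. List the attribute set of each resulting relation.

Candidate keys of the original relation: {AirlineCode, FlightNo}, {AirlineCode, Gate}.
Within {AirlineCode, DepTime, Dest, FlightNo, Gate}: {Gate}⁺ ∩ {AirlineCode, DepTime, Dest, FlightNo, Gate} = {FlightNo, Gate}, not the whole set, so Gate -> FlightNo violates BCNF; decompose into {FlightNo, Gate} and {AirlineCode, DepTime, Dest, Gate}.
{FlightNo, Gate}: every determinant is a superkey — BCNF.
{AirlineCode, DepTime, Dest, Gate}: every determinant is a superkey — BCNF.

{AirlineCode, DepTime, Dest, Gate}; {FlightNo, Gate}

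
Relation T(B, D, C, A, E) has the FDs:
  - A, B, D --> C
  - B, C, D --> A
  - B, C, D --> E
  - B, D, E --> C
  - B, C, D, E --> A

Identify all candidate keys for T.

{A, B, D}, {B, C, D}, {B, D, E}

Attributes never on any right-hand side: {B, D} — every candidate key must contain all of them.
{A, B, D}⁺ = {A, B, C, D, E}, which is every attribute, so {A, B, D} is a candidate key.
{B, C, D}⁺ = {A, B, C, D, E}, which is every attribute, so {B, C, D} is a candidate key.
{B, D, E}⁺ = {A, B, C, D, E}, which is every attribute, so {B, D, E} is a candidate key.
No proper subset of any of these is a key, and no other minimal superkey exists.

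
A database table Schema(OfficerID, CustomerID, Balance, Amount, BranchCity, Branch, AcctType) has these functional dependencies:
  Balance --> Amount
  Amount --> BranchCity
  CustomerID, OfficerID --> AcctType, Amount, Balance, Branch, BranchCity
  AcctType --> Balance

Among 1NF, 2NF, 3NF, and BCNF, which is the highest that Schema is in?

2NF

Candidate key: {CustomerID, OfficerID}. Prime attributes: {CustomerID, OfficerID}.
For Balance --> Amount we have {Balance}⁺ = {Amount, Balance, BranchCity}; {Balance} is not a superkey, so BCNF fails.
Balance --> Amount determines the non-prime attribute {Amount} from a non-superkey — 3NF is violated.
No proper subset of a key has a non-prime attribute in its closure, so there is no partial dependency; 2NF holds.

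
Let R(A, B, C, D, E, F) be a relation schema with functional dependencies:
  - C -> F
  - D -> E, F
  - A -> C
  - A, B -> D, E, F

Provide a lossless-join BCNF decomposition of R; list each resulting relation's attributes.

{A, B, D}; {A, C}; {C, F}; {D, E}

Candidate key of the original relation: {A, B}.
{A, B, C, D, E, F}: {C} determines {C, F} here but is not a superkey — split on C -> F, giving {C, F} and {A, B, C, D, E}.
{C, F}: every determinant is a superkey — BCNF.
{A, B, C, D, E}: {D} determines {D, E} here but is not a superkey — split on D -> E, giving {D, E} and {A, B, C, D}.
{D, E}: every determinant is a superkey — BCNF.
{A, B, C, D}: {A} determines {A, C} here but is not a superkey — split on A -> C, giving {A, C} and {A, B, D}.
{A, C}: every determinant is a superkey — BCNF.
{A, B, D}: every determinant is a superkey — BCNF.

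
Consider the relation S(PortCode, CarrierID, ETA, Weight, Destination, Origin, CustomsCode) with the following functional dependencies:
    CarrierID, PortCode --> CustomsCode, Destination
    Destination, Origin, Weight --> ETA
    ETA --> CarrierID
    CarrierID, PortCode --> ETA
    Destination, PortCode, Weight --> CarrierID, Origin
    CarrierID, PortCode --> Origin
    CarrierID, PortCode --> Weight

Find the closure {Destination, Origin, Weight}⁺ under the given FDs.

{CarrierID, Destination, ETA, Origin, Weight}

Start with {Destination, Origin, Weight}.
Destination, Origin, Weight --> ETA applies; add {ETA} → now {Destination, ETA, Origin, Weight}.
ETA --> CarrierID applies; add {CarrierID} → now {CarrierID, Destination, ETA, Origin, Weight}.
No further FD applies.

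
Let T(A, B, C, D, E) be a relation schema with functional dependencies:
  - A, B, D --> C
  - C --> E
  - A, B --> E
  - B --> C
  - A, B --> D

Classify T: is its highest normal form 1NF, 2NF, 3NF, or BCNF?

1NF

Candidate key: {A, B}. Prime attributes: {A, B}.
C --> E: {C}⁺ = {C, E}, which is not all of the attributes, so the left side is not a superkey — BCNF is violated.
C --> E has non-prime {E} on the right and a non-superkey on the left, so 3NF fails.
Since {B} ⊂ {A, B} and {B}⁺ ⊇ {C, E} with {C, E} non-prime, there is a partial dependency; 2NF fails.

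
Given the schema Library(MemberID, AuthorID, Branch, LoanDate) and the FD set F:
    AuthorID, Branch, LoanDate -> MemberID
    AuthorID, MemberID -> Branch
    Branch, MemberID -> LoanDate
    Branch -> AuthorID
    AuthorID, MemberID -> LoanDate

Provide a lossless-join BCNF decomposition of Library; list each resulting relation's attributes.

{AuthorID, Branch}; {Branch, LoanDate, MemberID}

Candidate keys of the original relation: {AuthorID, MemberID}, {Branch, LoanDate}, {Branch, MemberID}.
In {AuthorID, Branch, LoanDate, MemberID}, {Branch} is not a superkey ({Branch}⁺ restricted to this set is {AuthorID, Branch}), so split on Branch -> AuthorID into {AuthorID, Branch} and {Branch, LoanDate, MemberID}.
{AuthorID, Branch}: every determinant is a superkey — BCNF.
{Branch, LoanDate, MemberID}: every determinant is a superkey — BCNF.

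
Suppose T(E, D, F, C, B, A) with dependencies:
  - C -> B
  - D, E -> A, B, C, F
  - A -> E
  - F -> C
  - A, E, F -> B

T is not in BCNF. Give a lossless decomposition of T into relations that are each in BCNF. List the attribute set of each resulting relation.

Candidate keys of the original relation: {A, D}, {D, E}.
Within {A, B, C, D, E, F}: {C}⁺ ∩ {A, B, C, D, E, F} = {B, C}, not the whole set, so C -> B violates BCNF; decompose into {B, C} and {A, C, D, E, F}.
{B, C}: every determinant is a superkey — BCNF.
Within {A, C, D, E, F}: {A}⁺ ∩ {A, C, D, E, F} = {A, E}, not the whole set, so A -> E violates BCNF; decompose into {A, E} and {A, C, D, F}.
{A, E}: every determinant is a superkey — BCNF.
Within {A, C, D, F}: {F}⁺ ∩ {A, C, D, F} = {C, F}, not the whole set, so F -> C violates BCNF; decompose into {C, F} and {A, D, F}.
{C, F}: every determinant is a superkey — BCNF.
{A, D, F}: every determinant is a superkey — BCNF.

{A, D, F}; {A, E}; {B, C}; {C, F}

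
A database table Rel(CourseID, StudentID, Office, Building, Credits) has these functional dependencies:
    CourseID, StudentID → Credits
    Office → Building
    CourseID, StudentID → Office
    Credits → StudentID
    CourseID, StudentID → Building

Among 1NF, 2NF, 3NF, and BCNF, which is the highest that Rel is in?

Candidate keys: {CourseID, Credits}, {CourseID, StudentID}. Prime attributes: {CourseID, Credits, StudentID}.
For Office → Building we have {Office}⁺ = {Building, Office}; {Office} is not a superkey, so BCNF fails.
Because {Building} is non-prime and the left side of Office → Building is not a superkey, the relation is not in 3NF.
Checking every proper subset of each key, none determines a non-prime attribute — 2NF is satisfied.

2NF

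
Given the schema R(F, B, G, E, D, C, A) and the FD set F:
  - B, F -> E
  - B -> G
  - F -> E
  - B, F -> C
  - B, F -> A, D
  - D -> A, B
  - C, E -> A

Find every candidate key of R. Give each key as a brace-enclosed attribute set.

{F} never appears on the right of any FD, so every key must include it.
{B, F} is a candidate key since {B, F}⁺ = {A, B, C, D, E, F, G} covers every attribute.
{D, F} is a candidate key since {D, F}⁺ = {A, B, C, D, E, F, G} covers every attribute.
These are minimal and exhaustive — every other superkey contains one of them.

{B, F}, {D, F}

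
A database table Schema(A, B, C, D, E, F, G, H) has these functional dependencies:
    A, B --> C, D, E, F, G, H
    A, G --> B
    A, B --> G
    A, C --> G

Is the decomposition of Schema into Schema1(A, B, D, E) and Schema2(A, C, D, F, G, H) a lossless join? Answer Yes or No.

No

The shared attributes are {A, D} and {A, D}⁺ = {A, D}.
The closure covers neither Schema1 nor Schema2 entirely; the join is not lossless.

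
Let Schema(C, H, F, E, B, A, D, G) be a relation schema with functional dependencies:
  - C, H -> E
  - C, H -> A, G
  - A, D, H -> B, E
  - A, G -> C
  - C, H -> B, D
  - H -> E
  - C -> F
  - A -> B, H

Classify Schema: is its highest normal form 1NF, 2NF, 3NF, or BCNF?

1NF

Candidate keys: {A, C}, {A, G}, {C, H}. Prime attributes: {A, C, G, H}.
For A, D, H -> B, E we have {A, D, H}⁺ = {A, B, D, E, H}; {A, D, H} is not a superkey, so BCNF fails.
A, D, H -> B, E determines the non-prime attributes {B, E} from a non-superkey — 3NF is violated.
The proper key subset {A} of {A, C} determines non-prime {B, E}, so the relation is not even in 2NF.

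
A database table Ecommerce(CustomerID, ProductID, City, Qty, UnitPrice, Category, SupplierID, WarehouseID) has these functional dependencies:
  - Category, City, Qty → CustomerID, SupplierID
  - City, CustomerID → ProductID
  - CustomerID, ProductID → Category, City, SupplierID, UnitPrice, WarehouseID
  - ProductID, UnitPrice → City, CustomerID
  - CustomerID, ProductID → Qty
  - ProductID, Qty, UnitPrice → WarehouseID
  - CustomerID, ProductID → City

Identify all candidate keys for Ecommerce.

{City, CustomerID} is a candidate key since {City, CustomerID}⁺ = {Category, City, CustomerID, ProductID, Qty, SupplierID, UnitPrice, WarehouseID} covers every attribute.
{CustomerID, ProductID} is a candidate key since {CustomerID, ProductID}⁺ = {Category, City, CustomerID, ProductID, Qty, SupplierID, UnitPrice, WarehouseID} covers every attribute.
{ProductID, UnitPrice} is a candidate key since {ProductID, UnitPrice}⁺ = {Category, City, CustomerID, ProductID, Qty, SupplierID, UnitPrice, WarehouseID} covers every attribute.
{Category, City, Qty} is a candidate key since {Category, City, Qty}⁺ = {Category, City, CustomerID, ProductID, Qty, SupplierID, UnitPrice, WarehouseID} covers every attribute.
These are minimal and exhaustive — every other superkey contains one of them.

{Category, City, Qty}, {City, CustomerID}, {CustomerID, ProductID}, {ProductID, UnitPrice}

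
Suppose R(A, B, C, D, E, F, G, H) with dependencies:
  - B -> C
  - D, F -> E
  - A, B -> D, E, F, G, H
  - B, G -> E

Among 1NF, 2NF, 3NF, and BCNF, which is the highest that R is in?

Candidate key: {A, B}. Prime attributes: {A, B}.
B -> C: {B}⁺ = {B, C}, which is not all of the attributes, so the left side is not a superkey — BCNF is violated.
B -> C has non-prime {C} on the right and a non-superkey on the left, so 3NF fails.
{B} is a proper subset of the key {A, B}, and {B}⁺ contains the non-prime attribute {C} — a partial dependency, so 2NF is violated.

1NF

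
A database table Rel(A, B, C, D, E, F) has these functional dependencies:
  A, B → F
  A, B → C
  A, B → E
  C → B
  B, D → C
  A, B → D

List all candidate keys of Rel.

{A, B}, {A, C}

{A} never appears on the right of any FD, so every key must include it.
Closure of {A, B} is {A, B, C, D, E, F}, the whole schema; {A, B} is a candidate key.
Closure of {A, C} is {A, B, C, D, E, F}, the whole schema; {A, C} is a candidate key.
Any other superkey properly contains one of these, so there are no further candidate keys.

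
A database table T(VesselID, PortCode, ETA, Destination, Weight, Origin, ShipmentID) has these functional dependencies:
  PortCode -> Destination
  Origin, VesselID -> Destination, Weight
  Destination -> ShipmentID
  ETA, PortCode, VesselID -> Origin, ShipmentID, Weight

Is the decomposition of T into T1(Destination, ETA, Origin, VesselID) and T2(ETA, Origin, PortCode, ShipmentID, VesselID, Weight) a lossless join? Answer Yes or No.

The shared attributes are {ETA, Origin, VesselID} and {ETA, Origin, VesselID}⁺ = {Destination, ETA, Origin, ShipmentID, VesselID, Weight}.
Since T1 ⊆ {Destination, ETA, Origin, ShipmentID, VesselID, Weight}, the intersection is a superkey of T1; the decomposition is lossless.

Yes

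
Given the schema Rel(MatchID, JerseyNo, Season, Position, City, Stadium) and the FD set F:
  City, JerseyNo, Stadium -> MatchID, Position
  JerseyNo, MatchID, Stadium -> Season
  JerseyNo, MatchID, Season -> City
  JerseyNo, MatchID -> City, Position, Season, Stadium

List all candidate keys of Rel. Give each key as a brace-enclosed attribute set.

Attributes never on any right-hand side: {JerseyNo} — every candidate key must contain it.
Closure of {JerseyNo, MatchID} is {City, JerseyNo, MatchID, Position, Season, Stadium}, the whole schema; {JerseyNo, MatchID} is a candidate key.
Closure of {City, JerseyNo, Stadium} is {City, JerseyNo, MatchID, Position, Season, Stadium}, the whole schema; {City, JerseyNo, Stadium} is a candidate key.
These are minimal and exhaustive — every other superkey contains one of them.

{City, JerseyNo, Stadium}, {JerseyNo, MatchID}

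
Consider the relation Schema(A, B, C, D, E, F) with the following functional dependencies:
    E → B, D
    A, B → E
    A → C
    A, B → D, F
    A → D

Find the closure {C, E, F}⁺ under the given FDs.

Start with {C, E, F}.
E → B, D applies; add {B, D} → now {B, C, D, E, F}.
No further FD applies.

{B, C, D, E, F}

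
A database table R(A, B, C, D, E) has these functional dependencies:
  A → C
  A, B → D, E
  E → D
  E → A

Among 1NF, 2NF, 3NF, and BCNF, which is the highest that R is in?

1NF

Candidate keys: {A, B}, {B, E}. Prime attributes: {A, B, E}.
A → C breaks BCNF: {A}⁺ = {A, C}, so {A} is not a superkey.
A → C determines the non-prime attribute {C} from a non-superkey — 3NF is violated.
The proper key subset {A} of {A, B} determines non-prime {C}, so the relation is not even in 2NF.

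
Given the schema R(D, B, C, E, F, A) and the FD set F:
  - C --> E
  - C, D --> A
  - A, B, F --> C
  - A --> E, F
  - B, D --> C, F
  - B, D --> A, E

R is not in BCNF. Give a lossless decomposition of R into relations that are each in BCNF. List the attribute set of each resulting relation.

{A, C, D}; {A, F}; {B, C, D}; {C, E}

Candidate key of the original relation: {B, D}.
Within {A, B, C, D, E, F}: {C}⁺ ∩ {A, B, C, D, E, F} = {C, E}, not the whole set, so C --> E violates BCNF; decompose into {C, E} and {A, B, C, D, F}.
{C, E} is in BCNF.
Within {A, B, C, D, F}: {C, D}⁺ ∩ {A, B, C, D, F} = {A, C, D, F}, not the whole set, so C, D --> A, F violates BCNF; decompose into {A, C, D, F} and {B, C, D}.
Within {A, C, D, F}: {A}⁺ ∩ {A, C, D, F} = {A, F}, not the whole set, so A --> F violates BCNF; decompose into {A, F} and {A, C, D}.
{A, F} is in BCNF.
{A, C, D} is in BCNF.
{B, C, D} is in BCNF.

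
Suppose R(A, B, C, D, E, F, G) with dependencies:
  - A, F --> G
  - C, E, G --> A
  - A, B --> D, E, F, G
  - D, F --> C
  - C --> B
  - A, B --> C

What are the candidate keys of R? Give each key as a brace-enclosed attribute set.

{A, B}, {A, C}, {A, D, F}, {C, E, G}, {D, E, F, G}

{A, B}⁺ = {A, B, C, D, E, F, G}, which is every attribute, so {A, B} is a candidate key.
{A, C}⁺ = {A, B, C, D, E, F, G}, which is every attribute, so {A, C} is a candidate key.
{A, D, F}⁺ = {A, B, C, D, E, F, G}, which is every attribute, so {A, D, F} is a candidate key.
{C, E, G}⁺ = {A, B, C, D, E, F, G}, which is every attribute, so {C, E, G} is a candidate key.
{D, E, F, G}⁺ = {A, B, C, D, E, F, G}, which is every attribute, so {D, E, F, G} is a candidate key.
No proper subset of any of these is a key, and no other minimal superkey exists.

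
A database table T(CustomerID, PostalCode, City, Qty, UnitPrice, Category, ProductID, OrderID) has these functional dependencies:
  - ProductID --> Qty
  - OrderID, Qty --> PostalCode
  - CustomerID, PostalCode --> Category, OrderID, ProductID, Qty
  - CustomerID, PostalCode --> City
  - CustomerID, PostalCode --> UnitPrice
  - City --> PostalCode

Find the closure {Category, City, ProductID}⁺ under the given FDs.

Start with {Category, City, ProductID}.
ProductID --> Qty applies; add {Qty} → now {Category, City, ProductID, Qty}.
City --> PostalCode applies; add {PostalCode} → now {Category, City, PostalCode, ProductID, Qty}.
No further FD applies.

{Category, City, PostalCode, ProductID, Qty}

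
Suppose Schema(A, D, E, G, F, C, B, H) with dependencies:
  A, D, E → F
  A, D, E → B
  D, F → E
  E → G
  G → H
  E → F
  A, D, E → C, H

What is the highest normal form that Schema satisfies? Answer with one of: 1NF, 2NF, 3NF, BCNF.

Candidate keys: {A, D, E}, {A, D, F}. Prime attributes: {A, D, E, F}.
D, F → E: {D, F}⁺ = {D, E, F, G, H}, which is not all of the attributes, so the left side is not a superkey — BCNF is violated.
Because {G} is non-prime and the left side of E → G is not a superkey, the relation is not in 3NF.
{E} is a proper subset of the key {A, D, E}, and {E}⁺ contains the non-prime attributes {G, H} — a partial dependency, so 2NF is violated.

1NF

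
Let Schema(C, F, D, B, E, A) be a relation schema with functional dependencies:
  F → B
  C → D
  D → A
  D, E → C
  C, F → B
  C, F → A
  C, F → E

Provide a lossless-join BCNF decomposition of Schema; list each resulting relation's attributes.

Candidate keys of the original relation: {C, F}, {D, E, F}.
In {A, B, C, D, E, F}, {F} is not a superkey ({F}⁺ restricted to this set is {B, F}), so split on F → B into {B, F} and {A, C, D, E, F}.
{B, F} is in BCNF.
In {A, C, D, E, F}, {C} is not a superkey ({C}⁺ restricted to this set is {A, C, D}), so split on C → A, D into {A, C, D} and {C, E, F}.
In {A, C, D}, {D} is not a superkey ({D}⁺ restricted to this set is {A, D}), so split on D → A into {A, D} and {C, D}.
{A, D} is in BCNF.
{C, D} is in BCNF.
{C, E, F} is in BCNF.

{A, D}; {B, F}; {C, D}; {C, E, F}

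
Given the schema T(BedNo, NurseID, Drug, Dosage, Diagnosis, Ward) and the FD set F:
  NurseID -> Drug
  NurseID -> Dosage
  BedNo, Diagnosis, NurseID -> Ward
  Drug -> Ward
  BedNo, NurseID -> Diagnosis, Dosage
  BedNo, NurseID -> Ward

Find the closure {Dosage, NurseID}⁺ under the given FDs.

{Dosage, Drug, NurseID, Ward}

Start with {Dosage, NurseID}.
NurseID -> Drug applies; add {Drug} → now {Dosage, Drug, NurseID}.
Drug -> Ward applies; add {Ward} → now {Dosage, Drug, NurseID, Ward}.
No further FD applies.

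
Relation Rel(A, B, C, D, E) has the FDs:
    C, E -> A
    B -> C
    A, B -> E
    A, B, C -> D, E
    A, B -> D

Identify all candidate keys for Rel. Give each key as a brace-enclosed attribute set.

{A, B}, {B, E}

No FD produces {B}, so it must be in every candidate key.
{A, B}⁺ = {A, B, C, D, E} — all of the relation — so {A, B} is a candidate key.
{B, E}⁺ = {A, B, C, D, E} — all of the relation — so {B, E} is a candidate key.
No proper subset of any of these is a key, and no other minimal superkey exists.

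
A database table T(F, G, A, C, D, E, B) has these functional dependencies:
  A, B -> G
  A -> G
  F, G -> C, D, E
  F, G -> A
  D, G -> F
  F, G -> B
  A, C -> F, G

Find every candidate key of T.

{A, C}⁺ = {A, B, C, D, E, F, G}, which is every attribute, so {A, C} is a candidate key.
{A, D}⁺ = {A, B, C, D, E, F, G}, which is every attribute, so {A, D} is a candidate key.
{A, F}⁺ = {A, B, C, D, E, F, G}, which is every attribute, so {A, F} is a candidate key.
{D, G}⁺ = {A, B, C, D, E, F, G}, which is every attribute, so {D, G} is a candidate key.
{F, G}⁺ = {A, B, C, D, E, F, G}, which is every attribute, so {F, G} is a candidate key.
Any other superkey properly contains one of these, so there are no further candidate keys.

{A, C}, {A, D}, {A, F}, {D, G}, {F, G}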